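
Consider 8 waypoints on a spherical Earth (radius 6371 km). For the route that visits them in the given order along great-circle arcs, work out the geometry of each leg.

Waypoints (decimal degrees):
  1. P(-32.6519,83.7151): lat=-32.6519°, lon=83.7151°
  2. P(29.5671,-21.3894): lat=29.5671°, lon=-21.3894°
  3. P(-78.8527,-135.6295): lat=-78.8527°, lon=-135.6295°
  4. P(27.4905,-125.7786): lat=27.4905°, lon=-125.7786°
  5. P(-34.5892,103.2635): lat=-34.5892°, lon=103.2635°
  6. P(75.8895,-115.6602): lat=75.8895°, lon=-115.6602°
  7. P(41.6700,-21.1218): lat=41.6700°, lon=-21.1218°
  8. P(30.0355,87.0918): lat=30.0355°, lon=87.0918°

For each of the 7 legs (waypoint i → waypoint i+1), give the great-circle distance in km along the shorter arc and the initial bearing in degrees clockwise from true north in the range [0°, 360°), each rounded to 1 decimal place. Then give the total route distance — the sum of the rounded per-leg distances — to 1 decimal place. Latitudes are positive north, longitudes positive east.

Leg 1: dist=13031.8 km, bearing=289.2°
Leg 2: dist=13742.0 km, bearing=192.2°
Leg 3: dist=11841.6 km, bearing=9.1°
Leg 4: dist=15322.2 km, bearing=247.7°
Leg 5: dist=15007.7 km, bearing=12.5°
Leg 6: dist=5662.3 km, bearing=73.6°
Leg 7: dist=9172.8 km, bearing=56.0°
Total: 83780.4 km

Leg 1: φ1=-0.5698832, φ2=0.5160432, Δφ=1.0859264, Δλ=-1.8344196 rad; a=sin²(Δφ/2)+cosφ1·cosφ2·sin²(Δλ/2)=0.7285287995; c=2·atan2(√a, √(1-a))=2.045480542; dist=6371·c=13031.757 ≈ 13031.8 km; running total=13031.8 km
Leg 1 bearing: y=sinΔλ·cosφ2=-0.83972946, x=cosφ1·sinφ2-sinφ1·cosφ2·cosΔλ=0.29317707; θ=atan2(y, x)=-70.7542° <0 so +360° → 289.2458° ≈ 289.2°
Leg 2: φ1=0.5160432, φ2=-1.3762392, Δφ=-1.8922825, Δλ=-1.9938659 rad; a=sin²(Δφ/2)+cosφ1·cosφ2·sin²(Δλ/2)=0.7765856354; c=2·atan2(√a, √(1-a))=2.156962514; dist=6371·c=13742.008 ≈ 13742.0 km; running total=26773.8 km
Leg 2 bearing: y=sinΔλ·cosφ2=-0.17628650, x=cosφ1·sinφ2-sinφ1·cosφ2·cosΔλ=-0.81420183; θ=atan2(y, x)=-167.7832° <0 so +360° → 192.2168° ≈ 192.2°
Leg 3: φ1=-1.3762392, φ2=0.4797997, Δφ=1.8560390, Δλ=0.1719306 rad; a=sin²(Δφ/2)+cosφ1·cosφ2·sin²(Δλ/2)=0.6419594424; c=2·atan2(√a, √(1-a))=1.858675052; dist=6371·c=11841.619 ≈ 11841.6 km; running total=38615.4 km
Leg 3 bearing: y=sinΔλ·cosφ2=0.15176720, x=cosφ1·sinφ2-sinφ1·cosφ2·cosΔλ=0.94676121; θ=atan2(y, x)=9.1071° ≈ 9.1°
Leg 4: φ1=0.4797997, φ2=-0.6036954, Δφ=-1.0834952, Δλ=3.9975388 rad; a=sin²(Δφ/2)+cosφ1·cosφ2·sin²(Δλ/2)=0.8703766927; c=2·atan2(√a, √(1-a))=2.404987474; dist=6371·c=15322.175 ≈ 15322.2 km; running total=53937.6 km
Leg 4 bearing: y=sinΔλ·cosφ2=-0.62170636, x=cosφ1·sinφ2-sinφ1·cosφ2·cosΔλ=-0.25449091; θ=atan2(y, x)=-112.2614° <0 so +360° → 247.7386° ≈ 247.7°
Leg 5: φ1=-0.6036954, φ2=1.3245216, Δφ=1.9282171, Δλ=-3.8209394 rad; a=sin²(Δφ/2)+cosφ1·cosφ2·sin²(Δλ/2)=0.8533508809; c=2·atan2(√a, √(1-a))=2.355621870; dist=6371·c=15007.667 ≈ 15007.7 km; running total=68945.3 km
Leg 5 bearing: y=sinΔλ·cosφ2=0.15317131, x=cosφ1·sinφ2-sinφ1·cosφ2·cosΔλ=0.69073234; θ=atan2(y, x)=12.5031° ≈ 12.5°
Leg 6: φ1=1.3245216, φ2=0.7272787, Δφ=-0.5972429, Δλ=1.6500063 rad; a=sin²(Δφ/2)+cosφ1·cosφ2·sin²(Δλ/2)=0.1848152419; c=2·atan2(√a, √(1-a))=0.888767208; dist=6371·c=5662.336 ≈ 5662.3 km; running total=74607.6 km
Leg 6 bearing: y=sinΔλ·cosφ2=0.74464424, x=cosφ1·sinφ2-sinφ1·cosφ2·cosΔλ=0.21940655; θ=atan2(y, x)=73.5826° ≈ 73.6°
Leg 7: φ1=0.7272787, φ2=0.5242184, Δφ=-0.2030603, Δλ=1.8886836 rad; a=sin²(Δφ/2)+cosφ1·cosφ2·sin²(Δλ/2)=0.4346747435; c=2·atan2(√a, √(1-a))=1.439771238; dist=6371·c=9172.783 ≈ 9172.8 km; running total=83780.4 km
Leg 7 bearing: y=sinΔλ·cosφ2=0.82234127, x=cosφ1·sinφ2-sinφ1·cosφ2·cosΔλ=0.55379173; θ=atan2(y, x)=56.0424° ≈ 56.0°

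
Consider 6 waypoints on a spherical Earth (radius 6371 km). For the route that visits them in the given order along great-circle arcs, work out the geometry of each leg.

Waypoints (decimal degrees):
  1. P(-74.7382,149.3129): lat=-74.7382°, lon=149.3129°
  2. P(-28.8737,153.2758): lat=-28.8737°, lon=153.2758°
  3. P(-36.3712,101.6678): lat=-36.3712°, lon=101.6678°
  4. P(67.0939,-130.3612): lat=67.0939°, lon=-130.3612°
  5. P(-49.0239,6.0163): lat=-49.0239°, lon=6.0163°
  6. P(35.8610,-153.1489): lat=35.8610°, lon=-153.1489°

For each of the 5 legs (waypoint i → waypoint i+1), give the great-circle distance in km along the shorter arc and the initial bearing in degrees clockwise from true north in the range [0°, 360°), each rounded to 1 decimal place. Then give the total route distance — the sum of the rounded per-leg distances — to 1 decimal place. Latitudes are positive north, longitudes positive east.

Leg 1: dist=5104.8 km, bearing=4.8°
Leg 2: dist=4847.4 km, bearing=246.2°
Leg 3: dist=15306.3 km, bearing=27.1°
Leg 4: dist=16864.7 km, bearing=72.4°
Leg 5: dist=17777.9 km, bearing=236.9°
Total: 59901.1 km

Leg 1: φ1=-1.3044277, φ2=-0.5039411, Δφ=0.8004865, Δλ=0.0691657 rad; a=sin²(Δφ/2)+cosφ1·cosφ2·sin²(Δλ/2)=0.1520967657; c=2·atan2(√a, √(1-a))=0.801254179; dist=6371·c=5104.790 ≈ 5104.8 km; running total=5104.8 km
Leg 1 bearing: y=sinΔλ·cosφ2=0.06051913, x=cosφ1·sinφ2-sinφ1·cosφ2·cosΔλ=0.71567506; θ=atan2(y, x)=4.8336° ≈ 4.8°
Leg 2: φ1=-0.5039411, φ2=-0.6347972, Δφ=-0.1308561, Δλ=-0.9007295 rad; a=sin²(Δφ/2)+cosφ1·cosφ2·sin²(Δλ/2)=0.1378768112; c=2·atan2(√a, √(1-a))=0.760855494; dist=6371·c=4847.410 ≈ 4847.4 km; running total=9952.2 km
Leg 2 bearing: y=sinΔλ·cosφ2=-0.63109351, x=cosφ1·sinφ2-sinφ1·cosφ2·cosΔλ=-0.27782757; θ=atan2(y, x)=-113.7606° <0 so +360° → 246.2394° ≈ 246.2°
Leg 3: φ1=-0.6347972, φ2=1.1710095, Δφ=1.8058067, Δλ=-4.0496700 rad; a=sin²(Δφ/2)+cosφ1·cosφ2·sin²(Δλ/2)=0.8695369055; c=2·atan2(√a, √(1-a))=2.402490712; dist=6371·c=15306.268 ≈ 15306.3 km; running total=25258.5 km
Leg 3 bearing: y=sinΔλ·cosφ2=0.30683239, x=cosφ1·sinφ2-sinφ1·cosφ2·cosΔλ=0.59968641; θ=atan2(y, x)=27.0968° ≈ 27.1°
Leg 4: φ1=1.1710095, φ2=-0.8556285, Δφ=-2.0266379, Δλ=2.3802364 rad; a=sin²(Δφ/2)+cosφ1·cosφ2·sin²(Δλ/2)=0.9401047515; c=2·atan2(√a, √(1-a))=2.647099791; dist=6371·c=16864.673 ≈ 16864.7 km; running total=42123.2 km
Leg 4 bearing: y=sinΔλ·cosφ2=0.45240043, x=cosφ1·sinφ2-sinφ1·cosφ2·cosΔλ=0.14340530; θ=atan2(y, x)=72.4120° ≈ 72.4°
Leg 5: φ1=-0.8556285, φ2=0.6258925, Δφ=1.4815210, Δλ=-2.7779568 rad; a=sin²(Δφ/2)+cosφ1·cosφ2·sin²(Δλ/2)=0.9694877467; c=2·atan2(√a, √(1-a))=2.790436067; dist=6371·c=17777.868 ≈ 17777.9 km; running total=59901.1 km
Leg 5 bearing: y=sinΔλ·cosφ2=-0.28825320, x=cosφ1·sinφ2-sinφ1·cosφ2·cosΔλ=-0.18771019; θ=atan2(y, x)=-123.0721° <0 so +360° → 236.9279° ≈ 236.9°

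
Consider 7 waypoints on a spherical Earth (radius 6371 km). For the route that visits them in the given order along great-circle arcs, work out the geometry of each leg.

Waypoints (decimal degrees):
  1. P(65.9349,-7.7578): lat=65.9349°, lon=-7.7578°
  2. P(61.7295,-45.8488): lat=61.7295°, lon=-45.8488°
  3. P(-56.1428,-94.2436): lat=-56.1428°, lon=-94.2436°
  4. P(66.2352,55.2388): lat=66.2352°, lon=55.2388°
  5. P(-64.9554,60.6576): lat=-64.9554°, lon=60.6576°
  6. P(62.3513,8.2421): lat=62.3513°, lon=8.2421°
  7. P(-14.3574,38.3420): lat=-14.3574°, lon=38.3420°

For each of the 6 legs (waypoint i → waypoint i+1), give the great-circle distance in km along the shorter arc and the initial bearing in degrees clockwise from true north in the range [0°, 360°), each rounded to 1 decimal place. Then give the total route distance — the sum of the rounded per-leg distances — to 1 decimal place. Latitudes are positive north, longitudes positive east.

Leg 1: dist=1893.1 km, bearing=273.7°
Leg 2: dist=13764.9 km, bearing=210.1°
Leg 3: dist=18063.0 km, bearing=42.7°
Leg 4: dist=14594.2 km, bearing=177.0°
Leg 5: dist=14795.1 km, bearing=329.8°
Leg 6: dist=8923.8 km, bearing=150.5°
Total: 72034.1 km

Leg 1: φ1=1.1507811, φ2=1.0773830, Δφ=-0.0733981, Δλ=-0.6648134 rad; a=sin²(Δφ/2)+cosφ1·cosφ2·sin²(Δλ/2)=0.0219121290; c=2·atan2(√a, √(1-a))=0.297146922; dist=6371·c=1893.123 ≈ 1893.1 km; running total=1893.1 km
Leg 1 bearing: y=sinΔλ·cosφ2=-0.29219112, x=cosφ1·sinφ2-sinφ1·cosφ2·cosΔλ=0.01876963; θ=atan2(y, x)=-86.3245° <0 so +360° → 273.6755° ≈ 273.7°
Leg 2: φ1=1.0773830, φ2=-0.9798767, Δφ=-2.0572597, Δλ=-0.8446486 rad; a=sin²(Δφ/2)+cosφ1·cosφ2·sin²(Δλ/2)=0.7780828224; c=2·atan2(√a, √(1-a))=2.160561217; dist=6371·c=13764.936 ≈ 13764.9 km; running total=15658.0 km
Leg 2 bearing: y=sinΔλ·cosφ2=-0.41658339, x=cosφ1·sinφ2-sinφ1·cosφ2·cosΔλ=-0.71912312; θ=atan2(y, x)=-149.9166° <0 so +360° → 210.0834° ≈ 210.1°
Leg 3: φ1=-0.9798767, φ2=1.1560223, Δφ=2.1358990, Δλ=2.6089601 rad; a=sin²(Δφ/2)+cosφ1·cosφ2·sin²(Δλ/2)=0.9767127580; c=2·atan2(√a, √(1-a))=2.835192350; dist=6371·c=18063.010 ≈ 18063.0 km; running total=33721.0 km
Leg 3 bearing: y=sinΔλ·cosφ2=0.20463604, x=cosφ1·sinφ2-sinφ1·cosφ2·cosΔλ=0.22159395; θ=atan2(y, x)=42.7216° ≈ 42.7°
Leg 4: φ1=1.1560223, φ2=-1.1336856, Δφ=-2.2897079, Δλ=0.0945759 rad; a=sin²(Δφ/2)+cosφ1·cosφ2·sin²(Δλ/2)=0.8296641904; c=2·atan2(√a, √(1-a))=2.290721455; dist=6371·c=14594.186 ≈ 14594.2 km; running total=48315.2 km
Leg 4 bearing: y=sinΔλ·cosφ2=0.03997655, x=cosφ1·sinφ2-sinφ1·cosφ2·cosΔλ=-0.75079156; θ=atan2(y, x)=176.9521° ≈ 177.0°
Leg 5: φ1=-1.1336856, φ2=1.0882355, Δφ=2.2219211, Δλ=-0.9148231 rad; a=sin²(Δφ/2)+cosφ1·cosφ2·sin²(Δλ/2)=0.8413538802; c=2·atan2(√a, √(1-a))=2.322258327; dist=6371·c=14795.108 ≈ 14795.1 km; running total=63110.3 km
Leg 5 bearing: y=sinΔλ·cosφ2=-0.36773789, x=cosφ1·sinφ2-sinφ1·cosφ2·cosΔλ=0.63141029; θ=atan2(y, x)=-30.2168° <0 so +360° → 329.7832° ≈ 329.8°
Leg 6: φ1=1.0882355, φ2=-0.2505839, Δφ=-1.3388194, Δλ=0.5253424 rad; a=sin²(Δφ/2)+cosφ1·cosφ2·sin²(Δλ/2)=0.4153598049; c=2·atan2(√a, √(1-a))=1.400696851; dist=6371·c=8923.840 ≈ 8923.8 km; running total=72034.1 km
Leg 6 bearing: y=sinΔλ·cosφ2=0.48584599, x=cosφ1·sinφ2-sinφ1·cosφ2·cosΔλ=-0.85749509; θ=atan2(y, x)=150.4647° ≈ 150.5°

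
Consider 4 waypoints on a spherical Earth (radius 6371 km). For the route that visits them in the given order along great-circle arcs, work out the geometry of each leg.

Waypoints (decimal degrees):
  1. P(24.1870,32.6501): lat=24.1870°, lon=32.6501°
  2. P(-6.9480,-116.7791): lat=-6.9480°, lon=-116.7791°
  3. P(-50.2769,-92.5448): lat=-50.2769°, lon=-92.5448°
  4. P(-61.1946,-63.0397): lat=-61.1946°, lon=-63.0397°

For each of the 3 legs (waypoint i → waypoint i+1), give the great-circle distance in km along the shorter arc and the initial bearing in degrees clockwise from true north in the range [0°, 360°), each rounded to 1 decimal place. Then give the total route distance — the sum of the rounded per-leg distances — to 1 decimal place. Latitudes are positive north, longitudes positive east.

Leg 1: dist=16236.4 km, bearing=295.4°
Leg 2: dist=5316.8 km, bearing=159.3°
Leg 3: dist=2181.2 km, bearing=135.0°
Total: 23734.4 km

Leg 1: φ1=0.4221428, φ2=-0.1212655, Δφ=-0.5434083, Δλ=-2.6080315 rad; a=sin²(Δφ/2)+cosφ1·cosφ2·sin²(Δλ/2)=0.9146058048; c=2·atan2(√a, √(1-a))=2.548492009; dist=6371·c=16236.443 ≈ 16236.4 km; running total=16236.4 km
Leg 1 bearing: y=sinΔλ·cosφ2=-0.50486768, x=cosφ1·sinφ2-sinφ1·cosφ2·cosΔλ=0.23982646; θ=atan2(y, x)=-64.5910° <0 so +360° → 295.4090° ≈ 295.4°
Leg 2: φ1=-0.1212655, φ2=-0.8774974, Δφ=-0.7562320, Δλ=0.4229683 rad; a=sin²(Δφ/2)+cosφ1·cosφ2·sin²(Δλ/2)=0.1642393528; c=2·atan2(√a, √(1-a))=0.834536375; dist=6371·c=5316.831 ≈ 5316.8 km; running total=21553.2 km
Leg 2 bearing: y=sinΔλ·cosφ2=0.26232169, x=cosφ1·sinφ2-sinφ1·cosφ2·cosΔλ=-0.69299818; θ=atan2(y, x)=159.2668° ≈ 159.3°
Leg 3: φ1=-0.8774974, φ2=-1.0680473, Δφ=-0.1905498, Δλ=0.5149611 rad; a=sin²(Δφ/2)+cosφ1·cosφ2·sin²(Δλ/2)=0.0290173702; c=2·atan2(√a, √(1-a))=0.342359261; dist=6371·c=2181.171 ≈ 2181.2 km; running total=23734.4 km
Leg 3 bearing: y=sinΔλ·cosφ2=0.23730486, x=cosφ1·sinφ2-sinφ1·cosφ2·cosΔλ=-0.23746127; θ=atan2(y, x)=135.0189° ≈ 135.0°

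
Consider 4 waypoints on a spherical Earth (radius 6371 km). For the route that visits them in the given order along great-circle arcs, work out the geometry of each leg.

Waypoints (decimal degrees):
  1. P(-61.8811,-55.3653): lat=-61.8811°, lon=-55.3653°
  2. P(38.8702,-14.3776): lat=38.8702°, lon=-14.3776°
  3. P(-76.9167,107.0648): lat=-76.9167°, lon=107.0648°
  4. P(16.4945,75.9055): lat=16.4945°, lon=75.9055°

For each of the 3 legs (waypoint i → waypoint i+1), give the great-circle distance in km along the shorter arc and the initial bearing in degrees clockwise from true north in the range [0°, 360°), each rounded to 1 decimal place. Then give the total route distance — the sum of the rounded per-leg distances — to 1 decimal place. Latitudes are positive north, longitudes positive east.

Leg 1: dist=11792.4 km, bearing=32.1°
Leg 2: dist=14976.2 km, bearing=164.2°
Leg 3: dist=10586.9 km, bearing=330.1°
Total: 37355.5 km

Leg 1: φ1=-1.0800289, φ2=0.6784130, Δφ=1.7584419, Δλ=0.7153703 rad; a=sin²(Δφ/2)+cosφ1·cosφ2·sin²(Δλ/2)=0.6382510161; c=2·atan2(√a, √(1-a))=1.850948646; dist=6371·c=11792.394 ≈ 11792.4 km; running total=11792.4 km
Leg 1 bearing: y=sinΔλ·cosφ2=0.51066150, x=cosφ1·sinφ2-sinφ1·cosφ2·cosΔλ=0.81410777; θ=atan2(y, x)=32.0986° ≈ 32.1°
Leg 2: φ1=0.6784130, φ2=-1.3424497, Δφ=-2.0208626, Δλ=2.1195697 rad; a=sin²(Δφ/2)+cosφ1·cosφ2·sin²(Δλ/2)=0.8516017658; c=2·atan2(√a, √(1-a))=2.350689586; dist=6371·c=14976.243 ≈ 14976.2 km; running total=26768.6 km
Leg 2 bearing: y=sinΔλ·cosφ2=0.19312876, x=cosφ1·sinφ2-sinφ1·cosφ2·cosΔλ=-0.68425586; θ=atan2(y, x)=164.2385° ≈ 164.2°
Leg 3: φ1=-1.3424497, φ2=0.2878833, Δφ=1.6303330, Δλ=-0.5438324 rad; a=sin²(Δφ/2)+cosφ1·cosφ2·sin²(Δλ/2)=0.5454075583; c=2·atan2(√a, √(1-a))=1.661736740; dist=6371·c=10586.925 ≈ 10586.9 km; running total=37355.5 km
Leg 3 bearing: y=sinΔλ·cosφ2=-0.49612591, x=cosφ1·sinφ2-sinφ1·cosφ2·cosΔλ=0.86348810; θ=atan2(y, x)=-29.8800° <0 so +360° → 330.1200° ≈ 330.1°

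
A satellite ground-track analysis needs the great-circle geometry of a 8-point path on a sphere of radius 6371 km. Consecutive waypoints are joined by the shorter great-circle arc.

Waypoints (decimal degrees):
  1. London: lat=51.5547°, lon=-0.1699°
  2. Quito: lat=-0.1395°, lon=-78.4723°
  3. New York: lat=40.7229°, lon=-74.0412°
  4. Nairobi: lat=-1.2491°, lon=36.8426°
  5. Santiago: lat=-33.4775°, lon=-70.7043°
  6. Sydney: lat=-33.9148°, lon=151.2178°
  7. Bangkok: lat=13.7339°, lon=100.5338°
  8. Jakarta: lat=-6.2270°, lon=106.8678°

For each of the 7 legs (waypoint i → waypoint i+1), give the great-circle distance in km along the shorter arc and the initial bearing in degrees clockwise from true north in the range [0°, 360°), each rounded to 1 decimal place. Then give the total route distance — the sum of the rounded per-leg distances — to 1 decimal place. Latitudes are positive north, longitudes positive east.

Leg 1: dist=9214.5 km, bearing=260.7°
Leg 2: dist=4565.7 km, bearing=5.1°
Leg 3: dist=11844.3 km, bearing=77.0°
Leg 4: dist=11547.6 km, bearing=235.0°
Leg 5: dist=11337.6 km, bearing=214.5°
Leg 6: dist=7535.8 km, bearing=305.7°
Leg 7: dist=2327.1 km, bearing=162.1°
Total: 58372.6 km

Leg 1: φ1=0.8997993, φ2=-0.0024347, Δφ=-0.9022340, Δλ=-1.3666347 rad; a=sin²(Δφ/2)+cosφ1·cosφ2·sin²(Δλ/2)=0.4379231377; c=2·atan2(√a, √(1-a))=1.446321415; dist=6371·c=9214.514 ≈ 9214.5 km; running total=9214.5 km
Leg 1 bearing: y=sinΔλ·cosφ2=-0.97922840, x=cosφ1·sinφ2-sinφ1·cosφ2·cosΔλ=-0.16030468; θ=atan2(y, x)=-99.2971° <0 so +360° → 260.7029° ≈ 260.7°
Leg 2: φ1=-0.0024347, φ2=0.7107487, Δφ=0.7131834, Δλ=0.0773373 rad; a=sin²(Δφ/2)+cosφ1·cosφ2·sin²(Δλ/2)=0.1229911650; c=2·atan2(√a, √(1-a))=0.716639001; dist=6371·c=4565.707 ≈ 4565.7 km; running total=13780.2 km
Leg 2 bearing: y=sinΔλ·cosφ2=0.05855348, x=cosφ1·sinφ2-sinφ1·cosφ2·cosΔλ=0.65423913; θ=atan2(y, x)=5.1143° ≈ 5.1°
Leg 3: φ1=0.7107487, φ2=-0.0218009, Δφ=-0.7325496, Δλ=1.9352874 rad; a=sin²(Δφ/2)+cosφ1·cosφ2·sin²(Δλ/2)=0.6421598743; c=2·atan2(√a, √(1-a))=1.859093146; dist=6371·c=11844.282 ≈ 11844.3 km; running total=25624.5 km
Leg 3 bearing: y=sinΔλ·cosφ2=0.93408328, x=cosφ1·sinφ2-sinφ1·cosφ2·cosΔλ=0.21598773; θ=atan2(y, x)=76.9803° ≈ 77.0°
Leg 4: φ1=-0.0218009, φ2=-0.5842926, Δφ=-0.5624917, Δλ=-1.8770475 rad; a=sin²(Δφ/2)+cosφ1·cosφ2·sin²(Δλ/2)=0.6196930731; c=2·atan2(√a, √(1-a))=1.812529892; dist=6371·c=11547.628 ≈ 11547.6 km; running total=37172.1 km
Leg 4 bearing: y=sinΔλ·cosφ2=-0.79529212, x=cosφ1·sinφ2-sinφ1·cosφ2·cosΔλ=-0.55696025; θ=atan2(y, x)=-125.0044° <0 so +360° → 234.9956° ≈ 235.0°
Leg 5: φ1=-0.5842926, φ2=-0.5919249, Δφ=-0.0076323, Δλ=3.8732713 rad; a=sin²(Δφ/2)+cosφ1·cosφ2·sin²(Δλ/2)=0.6036273713; c=2·atan2(√a, √(1-a))=1.779564260; dist=6371·c=11337.604 ≈ 11337.6 km; running total=48509.7 km
Leg 5 bearing: y=sinΔλ·cosφ2=-0.55445120, x=cosφ1·sinφ2-sinφ1·cosφ2·cosΔλ=-0.80599587; θ=atan2(y, x)=-145.4756° <0 so +360° → 214.5244° ≈ 214.5°
Leg 6: φ1=-0.5919249, φ2=0.2397018, Δφ=0.8316267, Δλ=-0.8846027 rad; a=sin²(Δφ/2)+cosφ1·cosφ2·sin²(Δλ/2)=0.3108490757; c=2·atan2(√a, √(1-a))=1.182835206; dist=6371·c=7535.843 ≈ 7535.8 km; running total=56045.5 km
Leg 6 bearing: y=sinΔλ·cosφ2=-0.75154336, x=cosφ1·sinφ2-sinφ1·cosφ2·cosΔλ=0.54043528; θ=atan2(y, x)=-54.2801° <0 so +360° → 305.7199° ≈ 305.7°
Leg 7: φ1=0.2397018, φ2=-0.1086817, Δφ=-0.3483834, Δλ=0.1105492 rad; a=sin²(Δφ/2)+cosφ1·cosφ2·sin²(Δλ/2)=0.0329845081; c=2·atan2(√a, √(1-a))=0.365259829; dist=6371·c=2327.070 ≈ 2327.1 km; running total=58372.6 km
Leg 7 bearing: y=sinΔλ·cosφ2=0.10967320, x=cosφ1·sinφ2-sinφ1·cosφ2·cosΔλ=-0.33993810; θ=atan2(y, x)=162.1189° ≈ 162.1°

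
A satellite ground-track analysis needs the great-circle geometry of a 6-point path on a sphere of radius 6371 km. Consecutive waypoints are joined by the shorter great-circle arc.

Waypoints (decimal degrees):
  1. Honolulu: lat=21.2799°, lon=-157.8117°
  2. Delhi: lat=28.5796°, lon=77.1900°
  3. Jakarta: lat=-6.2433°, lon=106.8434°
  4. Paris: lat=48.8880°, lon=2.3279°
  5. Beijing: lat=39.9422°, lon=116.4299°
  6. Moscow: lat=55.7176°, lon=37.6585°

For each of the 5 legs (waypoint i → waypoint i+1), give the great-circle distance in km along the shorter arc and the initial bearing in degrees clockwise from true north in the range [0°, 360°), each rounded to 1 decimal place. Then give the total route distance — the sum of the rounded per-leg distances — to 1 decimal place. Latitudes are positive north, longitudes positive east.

Leg 1: φ1=0.3714043, φ2=0.4988081, Δφ=0.1274038, Δλ=4.1015534 rad; a=sin²(Δφ/2)+cosφ1·cosφ2·sin²(Δλ/2)=0.6478552770; c=2·atan2(√a, √(1-a))=1.870995579; dist=6371·c=11920.113 ≈ 11920.1 km; running total=11920.1 km
Leg 1 bearing: y=sinΔλ·cosφ2=-0.71935606, x=cosφ1·sinφ2-sinφ1·cosφ2·cosΔλ=0.62855559; θ=atan2(y, x)=-48.8538° <0 so +360° → 311.1462° ≈ 311.1°
Leg 2: φ1=0.4988081, φ2=-0.1089661, Δφ=-0.6077743, Δλ=0.5175495 rad; a=sin²(Δφ/2)+cosφ1·cosφ2·sin²(Δλ/2)=0.1467024574; c=2·atan2(√a, √(1-a))=0.786121549; dist=6371·c=5008.380 ≈ 5008.4 km; running total=16928.5 km
Leg 2 bearing: y=sinΔλ·cosφ2=0.49181768, x=cosφ1·sinφ2-sinφ1·cosφ2·cosΔλ=-0.50876198; θ=atan2(y, x)=135.9702° ≈ 136.0°
Leg 3: φ1=-0.1089661, φ2=0.8532566, Δφ=0.9622227, Δλ=-1.8241396 rad; a=sin²(Δφ/2)+cosφ1·cosφ2·sin²(Δλ/2)=0.6228817039; c=2·atan2(√a, √(1-a))=1.819103503; dist=6371·c=11589.508 ≈ 11589.5 km; running total=28518.0 km
Leg 3 bearing: y=sinΔλ·cosφ2=-0.63654452, x=cosφ1·sinφ2-sinφ1·cosφ2·cosΔλ=0.73103449; θ=atan2(y, x)=-41.0476° <0 so +360° → 318.9524° ≈ 319.0°
Leg 4: φ1=0.8532566, φ2=0.6971229, Δφ=-0.1561337, Δλ=1.9914556 rad; a=sin²(Δφ/2)+cosφ1·cosφ2·sin²(Δλ/2)=0.3610778541; c=2·atan2(√a, √(1-a))=1.289247014; dist=6371·c=8213.793 ≈ 8213.8 km; running total=36731.8 km
Leg 4 bearing: y=sinΔλ·cosφ2=0.69985219, x=cosφ1·sinφ2-sinφ1·cosφ2·cosΔλ=0.65803455; θ=atan2(y, x)=46.7639° ≈ 46.8°
Leg 5: φ1=0.6971229, φ2=0.9724556, Δφ=0.2753327, Δλ=-1.3748203 rad; a=sin²(Δφ/2)+cosφ1·cosφ2·sin²(Δλ/2)=0.1927144841; c=2·atan2(√a, √(1-a))=0.908954257; dist=6371·c=5790.948 ≈ 5790.9 km; running total=42522.7 km
Leg 5 bearing: y=sinΔλ·cosφ2=-0.55249015, x=cosφ1·sinφ2-sinφ1·cosφ2·cosΔλ=0.56307822; θ=atan2(y, x)=-44.4562° <0 so +360° → 315.5438° ≈ 315.5°

Leg 1: dist=11920.1 km, bearing=311.1°
Leg 2: dist=5008.4 km, bearing=136.0°
Leg 3: dist=11589.5 km, bearing=319.0°
Leg 4: dist=8213.8 km, bearing=46.8°
Leg 5: dist=5790.9 km, bearing=315.5°
Total: 42522.7 km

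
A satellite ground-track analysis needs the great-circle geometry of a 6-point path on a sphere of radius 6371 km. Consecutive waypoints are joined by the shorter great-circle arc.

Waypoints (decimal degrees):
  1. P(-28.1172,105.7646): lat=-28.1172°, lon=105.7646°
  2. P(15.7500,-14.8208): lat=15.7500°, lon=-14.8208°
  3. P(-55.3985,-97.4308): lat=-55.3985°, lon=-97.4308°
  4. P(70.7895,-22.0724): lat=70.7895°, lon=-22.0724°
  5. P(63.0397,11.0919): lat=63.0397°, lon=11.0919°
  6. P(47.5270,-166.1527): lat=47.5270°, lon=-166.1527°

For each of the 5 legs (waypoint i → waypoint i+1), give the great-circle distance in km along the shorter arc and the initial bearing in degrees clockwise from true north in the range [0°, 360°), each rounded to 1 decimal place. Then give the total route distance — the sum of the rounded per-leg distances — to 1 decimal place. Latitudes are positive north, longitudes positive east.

Leg 1: φ1=-0.4907377, φ2=0.2748894, Δφ=0.7656271, Δλ=-2.1046123 rad; a=sin²(Δφ/2)+cosφ1·cosφ2·sin²(Δλ/2)=0.7799240502; c=2·atan2(√a, √(1-a))=2.164998794; dist=6371·c=13793.207 ≈ 13793.2 km; running total=13793.2 km
Leg 1 bearing: y=sinΔλ·cosφ2=-0.82855049, x=cosφ1·sinφ2-sinφ1·cosφ2·cosΔλ=0.00861363; θ=atan2(y, x)=-89.4044° <0 so +360° → 270.5956° ≈ 270.6°
Leg 2: φ1=0.2748894, φ2=-0.9668862, Δφ=-1.2417756, Δλ=-1.4418165 rad; a=sin²(Δφ/2)+cosφ1·cosφ2·sin²(Δλ/2)=0.5765652438; c=2·atan2(√a, √(1-a))=1.724531677; dist=6371·c=10986.991 ≈ 10987.0 km; running total=24780.2 km
Leg 2 bearing: y=sinΔλ·cosφ2=-0.56314839, x=cosφ1·sinφ2-sinφ1·cosφ2·cosΔλ=-0.81204368; θ=atan2(y, x)=-145.2589° <0 so +360° → 214.7411° ≈ 214.7°
Leg 3: φ1=-0.9668862, φ2=1.2355099, Δφ=2.2023961, Δλ=1.3152522 rad; a=sin²(Δφ/2)+cosφ1·cosφ2·sin²(Δλ/2)=0.8650281936; c=2·atan2(√a, √(1-a))=2.389200785; dist=6371·c=15221.598 ≈ 15221.6 km; running total=40001.8 km
Leg 3 bearing: y=sinΔλ·cosφ2=0.31835444, x=cosφ1·sinφ2-sinφ1·cosφ2·cosΔλ=0.60470499; θ=atan2(y, x)=27.7651° ≈ 27.8°
Leg 4: φ1=1.2355099, φ2=1.1002503, Δφ=-0.1352595, Δλ=0.5788262 rad; a=sin²(Δφ/2)+cosφ1·cosφ2·sin²(Δλ/2)=0.0167169442; c=2·atan2(√a, √(1-a))=0.259313986; dist=6371·c=1652.089 ≈ 1652.1 km; running total=41653.9 km
Leg 4 bearing: y=sinΔλ·cosφ2=0.24801397, x=cosφ1·sinφ2-sinφ1·cosφ2·cosΔλ=-0.06510779; θ=atan2(y, x)=104.7092° ≈ 104.7°
Leg 5: φ1=1.1002503, φ2=0.8295026, Δφ=-0.2707477, Δλ=-3.0935019 rad; a=sin²(Δφ/2)+cosφ1·cosφ2·sin²(Δλ/2)=0.3241742534; c=2·atan2(√a, √(1-a))=1.211461637; dist=6371·c=7718.222 ≈ 7718.2 km; running total=49372.1 km
Leg 5 bearing: y=sinΔλ·cosφ2=-0.03246045, x=cosφ1·sinφ2-sinφ1·cosφ2·cosΔλ=0.93556803; θ=atan2(y, x)=-1.9871° <0 so +360° → 358.0129° ≈ 358.0°

Leg 1: dist=13793.2 km, bearing=270.6°
Leg 2: dist=10987.0 km, bearing=214.7°
Leg 3: dist=15221.6 km, bearing=27.8°
Leg 4: dist=1652.1 km, bearing=104.7°
Leg 5: dist=7718.2 km, bearing=358.0°
Total: 49372.1 km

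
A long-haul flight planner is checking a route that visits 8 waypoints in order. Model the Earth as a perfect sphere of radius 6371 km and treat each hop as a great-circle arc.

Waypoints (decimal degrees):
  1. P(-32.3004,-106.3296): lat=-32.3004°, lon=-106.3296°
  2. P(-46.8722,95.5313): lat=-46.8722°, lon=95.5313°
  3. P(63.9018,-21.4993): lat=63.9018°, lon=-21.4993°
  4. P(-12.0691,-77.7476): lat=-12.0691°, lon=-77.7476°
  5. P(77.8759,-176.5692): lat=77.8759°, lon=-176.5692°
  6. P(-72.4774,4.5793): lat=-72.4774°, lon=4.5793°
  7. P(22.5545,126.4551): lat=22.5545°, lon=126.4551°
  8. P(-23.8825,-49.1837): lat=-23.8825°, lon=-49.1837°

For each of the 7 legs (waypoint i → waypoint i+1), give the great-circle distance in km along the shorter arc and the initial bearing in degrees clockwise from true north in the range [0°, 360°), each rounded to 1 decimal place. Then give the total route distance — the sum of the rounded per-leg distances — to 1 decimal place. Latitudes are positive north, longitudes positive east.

Leg 1: dist=10943.0 km, bearing=194.9°
Leg 2: dist=15832.1 km, bearing=320.1°
Leg 3: dist=9681.0 km, bearing=234.5°
Leg 4: dist=11524.9 km, bearing=347.7°
Leg 5: dist=19413.9 km, bearing=356.3°
Leg 6: dist=13436.5 km, bearing=114.0°
Leg 7: dist=19545.6 km, bearing=250.8°
Total: 100377.0 km

Leg 1: φ1=-0.5637483, φ2=-0.8180742, Δφ=-0.2543259, Δλ=3.5231373 rad; a=sin²(Δφ/2)+cosφ1·cosφ2·sin²(Δλ/2)=0.5731493751; c=2·atan2(√a, √(1-a))=1.717622048; dist=6371·c=10942.970 ≈ 10943.0 km; running total=10943.0 km
Leg 1 bearing: y=sinΔλ·cosφ2=-0.25455196, x=cosφ1·sinφ2-sinφ1·cosφ2·cosΔλ=-0.95592885; θ=atan2(y, x)=-165.0889° <0 so +360° → 194.9111° ≈ 194.9°
Leg 2: φ1=-0.8180742, φ2=1.1152968, Δφ=1.9333710, Δλ=-2.0425693 rad; a=sin²(Δφ/2)+cosφ1·cosφ2·sin²(Δλ/2)=0.8960461342; c=2·atan2(√a, √(1-a))=2.485025434; dist=6371·c=15832.097 ≈ 15832.1 km; running total=26775.1 km
Leg 2 bearing: y=sinΔλ·cosφ2=-0.39185681, x=cosφ1·sinφ2-sinφ1·cosφ2·cosΔλ=0.46801504; θ=atan2(y, x)=-39.9386° <0 so +360° → 320.0614° ≈ 320.1°
Leg 3: φ1=1.1152968, φ2=-0.2106455, Δφ=-1.3259423, Δλ=-0.9817180 rad; a=sin²(Δφ/2)+cosφ1·cosφ2·sin²(Δλ/2)=0.4743813642; c=2·atan2(√a, √(1-a))=1.519536610; dist=6371·c=9680.968 ≈ 9681.0 km; running total=36456.1 km
Leg 3 bearing: y=sinΔλ·cosφ2=-0.81307481, x=cosφ1·sinφ2-sinφ1·cosφ2·cosΔλ=-0.57990008; θ=atan2(y, x)=-125.4972° <0 so +360° → 234.5028° ≈ 234.5°
Leg 4: φ1=-0.2106455, φ2=1.3591909, Δφ=1.5698364, Δλ=-1.7247623 rad; a=sin²(Δφ/2)+cosφ1·cosφ2·sin²(Δλ/2)=0.6179626477; c=2·atan2(√a, √(1-a))=1.808966959; dist=6371·c=11524.928 ≈ 11524.9 km; running total=47981.0 km
Leg 4 bearing: y=sinΔλ·cosφ2=-0.20754530, x=cosφ1·sinφ2-sinφ1·cosφ2·cosΔλ=0.94934936; θ=atan2(y, x)=-12.3319° <0 so +360° → 347.6681° ≈ 347.7°
Leg 5: φ1=1.3591909, φ2=-1.2649693, Δφ=-2.6241601, Δλ=3.1616378 rad; a=sin²(Δφ/2)+cosφ1·cosφ2·sin²(Δλ/2)=0.9977758620; c=2·atan2(√a, √(1-a))=3.047236120; dist=6371·c=19413.941 ≈ 19413.9 km; running total=67394.9 km
Leg 5 bearing: y=sinΔλ·cosφ2=-0.00603482, x=cosφ1·sinφ2-sinφ1·cosφ2·cosΔλ=0.09402311; θ=atan2(y, x)=-3.6725° <0 so +360° → 356.3275° ≈ 356.3°
Leg 6: φ1=-1.2649693, φ2=0.3936503, Δφ=1.6586195, Δλ=2.1271340 rad; a=sin²(Δφ/2)+cosφ1·cosφ2·sin²(Δλ/2)=0.7562993256; c=2·atan2(√a, √(1-a))=2.109004907; dist=6371·c=13436.470 ≈ 13436.5 km; running total=80831.4 km
Leg 6 bearing: y=sinΔλ·cosφ2=0.78424423, x=cosφ1·sinφ2-sinφ1·cosφ2·cosΔλ=-0.34957633; θ=atan2(y, x)=114.0249° ≈ 114.0°
Leg 7: φ1=0.3936503, φ2=-0.4168283, Δφ=-0.8104785, Δλ=-3.0654754 rad; a=sin²(Δφ/2)+cosφ1·cosφ2·sin²(Δλ/2)=0.9986431513; c=2·atan2(√a, √(1-a))=3.067905129; dist=6371·c=19545.624 ≈ 19545.6 km; running total=100377.0 km
Leg 7 bearing: y=sinΔλ·cosφ2=-0.06953277, x=cosφ1·sinφ2-sinφ1·cosφ2·cosΔλ=-0.02419142; θ=atan2(y, x)=-109.1835° <0 so +360° → 250.8165° ≈ 250.8°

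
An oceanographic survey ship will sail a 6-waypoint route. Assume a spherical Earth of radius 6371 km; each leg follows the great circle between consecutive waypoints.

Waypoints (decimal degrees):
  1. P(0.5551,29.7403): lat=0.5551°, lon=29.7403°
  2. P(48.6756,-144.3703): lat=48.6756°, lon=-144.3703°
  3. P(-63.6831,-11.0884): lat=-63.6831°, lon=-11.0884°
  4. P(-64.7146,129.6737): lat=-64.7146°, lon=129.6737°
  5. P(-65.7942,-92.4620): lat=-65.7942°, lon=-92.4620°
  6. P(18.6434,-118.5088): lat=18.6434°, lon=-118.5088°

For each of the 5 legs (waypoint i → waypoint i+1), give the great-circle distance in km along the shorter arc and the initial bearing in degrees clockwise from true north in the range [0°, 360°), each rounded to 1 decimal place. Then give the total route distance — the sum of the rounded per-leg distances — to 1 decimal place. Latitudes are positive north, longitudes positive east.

Leg 1: φ1=0.0096883, φ2=0.8495495, Δφ=0.8398612, Δλ=-3.0388032 rad; a=sin²(Δφ/2)+cosφ1·cosφ2·sin²(Δλ/2)=0.8247648829; c=2·atan2(√a, √(1-a))=2.277762144; dist=6371·c=14511.623 ≈ 14511.6 km; running total=14511.6 km
Leg 1 bearing: y=sinΔλ·cosφ2=-0.06775461, x=cosφ1·sinφ2-sinφ1·cosφ2·cosΔλ=0.75731129; θ=atan2(y, x)=-5.1125° <0 so +360° → 354.8875° ≈ 354.9°
Leg 2: φ1=0.8495495, φ2=-1.1114798, Δφ=-1.9610293, Δλ=2.3262080 rad; a=sin²(Δφ/2)+cosφ1·cosφ2·sin²(Δλ/2)=0.9369249090; c=2·atan2(√a, √(1-a))=2.633861415; dist=6371·c=16780.331 ≈ 16780.3 km; running total=31291.9 km
Leg 2 bearing: y=sinΔλ·cosφ2=0.32274361, x=cosφ1·sinφ2-sinφ1·cosφ2·cosΔλ=-0.36362489; θ=atan2(y, x)=138.4086° ≈ 138.4°
Leg 3: φ1=-1.1114798, φ2=-1.1294828, Δφ=-0.0180031, Δλ=2.4567621 rad; a=sin²(Δφ/2)+cosφ1·cosφ2·sin²(Δλ/2)=0.1680938929; c=2·atan2(√a, √(1-a))=0.844891793; dist=6371·c=5382.806 ≈ 5382.8 km; running total=36674.7 km
Leg 3 bearing: y=sinΔλ·cosφ2=0.27017597, x=cosφ1·sinφ2-sinφ1·cosφ2·cosΔλ=-0.69739393; θ=atan2(y, x)=158.8232° ≈ 158.8°
Leg 4: φ1=-1.1294828, φ2=-1.1483254, Δφ=-0.0188426, Δλ=-3.8769994 rad; a=sin²(Δφ/2)+cosφ1·cosφ2·sin²(Δλ/2)=0.1525872596; c=2·atan2(√a, √(1-a))=0.802619119; dist=6371·c=5113.486 ≈ 5113.5 km; running total=41788.2 km
Leg 4 bearing: y=sinΔλ·cosφ2=0.27507472, x=cosφ1·sinφ2-sinφ1·cosφ2·cosΔλ=-0.66449338; θ=atan2(y, x)=157.5123° ≈ 157.5°
Leg 5: φ1=-1.1483254, φ2=0.3253887, Δφ=1.4737141, Δλ=-0.4546024 rad; a=sin²(Δφ/2)+cosφ1·cosφ2·sin²(Δλ/2)=0.4712640081; c=2·atan2(√a, √(1-a))=1.513292657; dist=6371·c=9641.188 ≈ 9641.2 km; running total=51429.4 km
Leg 5 bearing: y=sinΔλ·cosφ2=-0.41606378, x=cosφ1·sinφ2-sinφ1·cosφ2·cosΔλ=0.90751744; θ=atan2(y, x)=-24.6297° <0 so +360° → 335.3703° ≈ 335.4°

Leg 1: dist=14511.6 km, bearing=354.9°
Leg 2: dist=16780.3 km, bearing=138.4°
Leg 3: dist=5382.8 km, bearing=158.8°
Leg 4: dist=5113.5 km, bearing=157.5°
Leg 5: dist=9641.2 km, bearing=335.4°
Total: 51429.4 km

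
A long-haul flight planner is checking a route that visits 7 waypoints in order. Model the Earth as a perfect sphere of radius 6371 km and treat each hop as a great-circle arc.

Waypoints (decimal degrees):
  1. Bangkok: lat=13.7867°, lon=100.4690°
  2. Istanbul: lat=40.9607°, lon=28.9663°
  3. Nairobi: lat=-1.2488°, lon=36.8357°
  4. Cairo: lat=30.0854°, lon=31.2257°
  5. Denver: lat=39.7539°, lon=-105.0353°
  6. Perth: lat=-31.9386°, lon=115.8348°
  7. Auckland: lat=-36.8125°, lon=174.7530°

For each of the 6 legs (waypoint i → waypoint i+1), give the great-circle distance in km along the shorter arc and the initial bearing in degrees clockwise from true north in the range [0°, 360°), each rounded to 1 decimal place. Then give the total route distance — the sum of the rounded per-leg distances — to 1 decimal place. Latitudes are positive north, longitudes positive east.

Leg 1: dist=7462.7 km, bearing=309.0°
Leg 2: dist=4760.5 km, bearing=168.4°
Leg 3: dist=3534.6 km, bearing=350.8°
Leg 4: dist=11031.6 km, bearing=327.4°
Leg 5: dist=16264.3 km, bearing=270.4°
Leg 6: dist=5349.3 km, bearing=112.9°
Total: 48403.0 km

Leg 1: φ1=0.2406233, φ2=0.7148991, Δφ=0.4742758, Δλ=-1.2479575 rad; a=sin²(Δφ/2)+cosφ1·cosφ2·sin²(Δλ/2)=0.3055499331; c=2·atan2(√a, √(1-a))=1.171358881; dist=6371·c=7462.727 ≈ 7462.7 km; running total=7462.7 km
Leg 1 bearing: y=sinΔλ·cosφ2=-0.71614682, x=cosφ1·sinφ2-sinφ1·cosφ2·cosΔλ=0.57956054; θ=atan2(y, x)=-51.0176° <0 so +360° → 308.9824° ≈ 309.0°
Leg 2: φ1=0.7148991, φ2=-0.0217957, Δφ=-0.7366948, Δλ=0.1373469 rad; a=sin²(Δφ/2)+cosφ1·cosφ2·sin²(Δλ/2)=0.1332083212; c=2·atan2(√a, √(1-a))=0.747216523; dist=6371·c=4760.516 ≈ 4760.5 km; running total=12223.2 km
Leg 2 bearing: y=sinΔλ·cosφ2=0.13688300, x=cosφ1·sinφ2-sinφ1·cosφ2·cosΔλ=-0.66567147; θ=atan2(y, x)=168.3802° ≈ 168.4°
Leg 3: φ1=-0.0217957, φ2=0.5250893, Δφ=0.5468850, Δλ=-0.0979130 rad; a=sin²(Δφ/2)+cosφ1·cosφ2·sin²(Δλ/2)=0.0749974108; c=2·atan2(√a, √(1-a))=0.554801203; dist=6371·c=3534.638 ≈ 3534.6 km; running total=15757.8 km
Leg 3 bearing: y=sinΔλ·cosφ2=-0.08458675, x=cosφ1·sinφ2-sinφ1·cosφ2·cosΔλ=0.51993873; θ=atan2(y, x)=-9.2403° <0 so +360° → 350.7597° ≈ 350.8°
Leg 4: φ1=0.5250893, φ2=0.6938364, Δφ=0.1687472, Δλ=-2.3782031 rad; a=sin²(Δφ/2)+cosφ1·cosφ2·sin²(Δλ/2)=0.5800261090; c=2·atan2(√a, √(1-a))=1.731539879; dist=6371·c=11031.641 ≈ 11031.6 km; running total=26789.4 km
Leg 4 bearing: y=sinΔλ·cosφ2=-0.53152744, x=cosφ1·sinφ2-sinφ1·cosφ2·cosΔλ=0.83178235; θ=atan2(y, x)=-32.5795° <0 so +360° → 327.4205° ≈ 327.4°
Leg 5: φ1=0.6938364, φ2=-0.5574337, Δφ=-1.2512702, Δλ=3.8549105 rad; a=sin²(Δφ/2)+cosφ1·cosφ2·sin²(Δλ/2)=0.9158248811; c=2·atan2(√a, √(1-a))=2.552868371; dist=6371·c=16264.324 ≈ 16264.3 km; running total=43053.7 km
Leg 5 bearing: y=sinΔλ·cosφ2=-0.55528839, x=cosφ1·sinφ2-sinφ1·cosφ2·cosΔλ=0.00367151; θ=atan2(y, x)=-89.6212° <0 so +360° → 270.3788° ≈ 270.4°
Leg 6: φ1=-0.5574337, φ2=-0.6424993, Δφ=-0.0850656, Δλ=1.0283166 rad; a=sin²(Δφ/2)+cosφ1·cosφ2·sin²(Δλ/2)=0.1661344954; c=2·atan2(√a, √(1-a))=0.839639792; dist=6371·c=5349.345 ≈ 5349.3 km; running total=48403.0 km
Leg 6 bearing: y=sinΔλ·cosφ2=0.68565932, x=cosφ1·sinφ2-sinφ1·cosφ2·cosΔλ=-0.28983891; θ=atan2(y, x)=112.9145° ≈ 112.9°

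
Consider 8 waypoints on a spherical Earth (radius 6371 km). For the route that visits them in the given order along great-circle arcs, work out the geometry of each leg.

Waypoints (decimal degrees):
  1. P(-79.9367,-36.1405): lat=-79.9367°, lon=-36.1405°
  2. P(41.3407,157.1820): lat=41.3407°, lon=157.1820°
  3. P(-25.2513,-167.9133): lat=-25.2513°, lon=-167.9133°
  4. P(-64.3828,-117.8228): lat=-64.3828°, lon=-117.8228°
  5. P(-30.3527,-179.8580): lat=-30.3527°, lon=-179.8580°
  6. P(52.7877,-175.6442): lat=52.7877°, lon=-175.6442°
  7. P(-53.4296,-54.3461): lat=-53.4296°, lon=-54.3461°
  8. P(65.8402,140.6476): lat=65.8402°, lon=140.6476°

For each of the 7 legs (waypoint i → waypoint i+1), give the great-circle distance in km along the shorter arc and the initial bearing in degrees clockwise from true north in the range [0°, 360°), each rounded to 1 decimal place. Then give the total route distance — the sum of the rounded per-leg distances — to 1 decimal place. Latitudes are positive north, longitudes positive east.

Leg 1: dist=15687.5 km, bearing=196.0°
Leg 2: dist=8231.9 km, bearing=147.4°
Leg 3: dist=5619.8 km, bearing=154.6°
Leg 4: dist=5660.4 km, bearing=280.9°
Leg 5: dist=9253.8 km, bearing=2.6°
Leg 6: dist=16209.0 km, bearing=115.2°
Leg 7: dist=18407.4 km, bearing=334.9°
Total: 79069.8 km

Leg 1: φ1=-1.3951586, φ2=0.7215313, Δφ=2.1166899, Δλ=3.3741141 rad; a=sin²(Δφ/2)+cosφ1·cosφ2·sin²(Δλ/2)=0.8890167367; c=2·atan2(√a, √(1-a))=2.462325746; dist=6371·c=15687.477 ≈ 15687.5 km; running total=15687.5 km
Leg 1 bearing: y=sinΔλ·cosφ2=-0.17300713, x=cosφ1·sinφ2-sinφ1·cosφ2·cosΔλ=-0.60393083; θ=atan2(y, x)=-164.0147° <0 so +360° → 195.9853° ≈ 196.0°
Leg 2: φ1=0.7215313, φ2=-0.4407183, Δφ=-1.1622497, Δλ=-5.6739834 rad; a=sin²(Δφ/2)+cosφ1·cosφ2·sin²(Δλ/2)=0.3624411467; c=2·atan2(√a, √(1-a))=1.292084195; dist=6371·c=8231.868 ≈ 8231.9 km; running total=23919.4 km
Leg 2 bearing: y=sinΔλ·cosφ2=0.51753559, x=cosφ1·sinφ2-sinφ1·cosφ2·cosΔλ=-0.81022661; θ=atan2(y, x)=147.4314° ≈ 147.4°
Leg 3: φ1=-0.4407183, φ2=-1.1236918, Δφ=-0.6829735, Δλ=0.8742441 rad; a=sin²(Δφ/2)+cosφ1·cosφ2·sin²(Δλ/2)=0.1822296290; c=2·atan2(√a, √(1-a))=0.882087627; dist=6371·c=5619.780 ≈ 5619.8 km; running total=29539.2 km
Leg 3 bearing: y=sinΔλ·cosφ2=0.33164282, x=cosφ1·sinφ2-sinφ1·cosφ2·cosΔλ=-0.69720944; θ=atan2(y, x)=154.5609° ≈ 154.6°
Leg 4: φ1=-1.1236918, φ2=-0.5297546, Δφ=0.5939373, Δλ=-1.0827185 rad; a=sin²(Δφ/2)+cosφ1·cosφ2·sin²(Δλ/2)=0.1846978101; c=2·atan2(√a, √(1-a))=0.888464626; dist=6371·c=5660.408 ≈ 5660.4 km; running total=35199.6 km
Leg 4 bearing: y=sinΔλ·cosφ2=-0.76217171, x=cosφ1·sinφ2-sinφ1·cosφ2·cosΔλ=0.14639811; θ=atan2(y, x)=-79.1270° <0 so +360° → 280.8730° ≈ 280.9°
Leg 5: φ1=-0.5297546, φ2=0.9213192, Δφ=1.4510737, Δλ=0.0735447 rad; a=sin²(Δφ/2)+cosφ1·cosφ2·sin²(Δλ/2)=0.4409869625; c=2·atan2(√a, √(1-a))=1.452494499; dist=6371·c=9253.842 ≈ 9253.8 km; running total=44453.4 km
Leg 5 bearing: y=sinΔλ·cosφ2=0.04443754, x=cosφ1·sinφ2-sinφ1·cosφ2·cosΔλ=0.99201570; θ=atan2(y, x)=2.5649° ≈ 2.6°
Leg 6: φ1=0.9213192, φ2=-0.9325224, Δφ=-1.8538416, Δλ=2.1170512 rad; a=sin²(Δφ/2)+cosφ1·cosφ2·sin²(Δλ/2)=0.9133981346; c=2·atan2(√a, √(1-a))=2.544184431; dist=6371·c=16208.999 ≈ 16209.0 km; running total=60662.4 km
Leg 6 bearing: y=sinΔλ·cosφ2=0.50910542, x=cosφ1·sinφ2-sinφ1·cosφ2·cosΔλ=-0.23920619; θ=atan2(y, x)=115.1668° ≈ 115.2°
Leg 7: φ1=-0.9325224, φ2=1.1491283, Δφ=2.0816507, Δλ=3.4032821 rad; a=sin²(Δφ/2)+cosφ1·cosφ2·sin²(Δλ/2)=0.9841651593; c=2·atan2(√a, √(1-a))=2.889250548; dist=6371·c=18407.415 ≈ 18407.4 km; running total=79069.8 km
Leg 7 bearing: y=sinΔλ·cosφ2=-0.10588676, x=cosφ1·sinφ2-sinφ1·cosφ2·cosΔλ=0.22610703; θ=atan2(y, x)=-25.0939° <0 so +360° → 334.9061° ≈ 334.9°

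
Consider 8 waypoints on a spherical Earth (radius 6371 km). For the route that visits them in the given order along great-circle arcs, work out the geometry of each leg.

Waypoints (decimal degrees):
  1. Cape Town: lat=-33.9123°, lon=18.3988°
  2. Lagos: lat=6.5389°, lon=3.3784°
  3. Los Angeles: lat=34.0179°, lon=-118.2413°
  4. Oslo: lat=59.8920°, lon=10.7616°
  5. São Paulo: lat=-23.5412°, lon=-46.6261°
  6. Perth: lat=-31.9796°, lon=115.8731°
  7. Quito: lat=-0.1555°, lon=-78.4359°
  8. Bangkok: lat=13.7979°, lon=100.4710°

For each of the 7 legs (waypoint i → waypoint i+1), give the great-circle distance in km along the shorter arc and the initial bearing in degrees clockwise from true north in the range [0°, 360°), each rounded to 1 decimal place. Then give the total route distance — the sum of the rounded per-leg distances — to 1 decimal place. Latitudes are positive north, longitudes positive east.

Leg 1: dist=4768.0 km, bearing=337.8°
Leg 2: dist=12408.6 km, bearing=310.6°
Leg 3: dist=8579.4 km, bearing=23.6°
Leg 4: dist=10630.8 km, bearing=230.9°
Leg 5: dist=13567.2 km, bearing=162.5°
Leg 6: dist=16138.1 km, bearing=154.4°
Leg 7: dist=18493.4 km, bearing=4.5°
Total: 84585.5 km

Leg 1: φ1=-0.5918813, φ2=0.1141253, Δφ=0.7060066, Δλ=-0.2621554 rad; a=sin²(Δφ/2)+cosφ1·cosφ2·sin²(Δλ/2)=0.1336055695; c=2·atan2(√a, √(1-a))=0.748384853; dist=6371·c=4767.960 ≈ 4768.0 km; running total=4768.0 km
Leg 1 bearing: y=sinΔλ·cosφ2=-0.25747703, x=cosφ1·sinφ2-sinφ1·cosφ2·cosΔλ=0.62986194; θ=atan2(y, x)=-22.2339° <0 so +360° → 337.7661° ≈ 337.8°
Leg 2: φ1=0.1141253, φ2=0.5937244, Δφ=0.4795990, Δλ=-2.1226642 rad; a=sin²(Δφ/2)+cosφ1·cosφ2·sin²(Δλ/2)=0.6840095710; c=2·atan2(√a, √(1-a))=1.947674076; dist=6371·c=12408.632 ≈ 12408.6 km; running total=17176.6 km
Leg 2 bearing: y=sinΔλ·cosφ2=-0.70581543, x=cosφ1·sinφ2-sinφ1·cosφ2·cosΔλ=0.60529868; θ=atan2(y, x)=-49.3840° <0 so +360° → 310.6160° ≈ 310.6°
Leg 3: φ1=0.5937244, φ2=1.0453126, Δφ=0.4515882, Δλ=2.2515253 rad; a=sin²(Δφ/2)+cosφ1·cosφ2·sin²(Δλ/2)=0.3888530633; c=2·atan2(√a, √(1-a))=1.346629745; dist=6371·c=8579.378 ≈ 8579.4 km; running total=25756.0 km
Leg 3 bearing: y=sinΔλ·cosφ2=0.38982494, x=cosφ1·sinφ2-sinφ1·cosφ2·cosΔλ=0.89365651; θ=atan2(y, x)=23.5675° ≈ 23.6°
Leg 4: φ1=1.0453126, φ2=-0.4108714, Δφ=-1.4561840, Δλ=-1.0016043 rad; a=sin²(Δφ/2)+cosφ1·cosφ2·sin²(Δλ/2)=0.5488332313; c=2·atan2(√a, √(1-a))=1.668618729; dist=6371·c=10630.770 ≈ 10630.8 km; running total=36386.8 km
Leg 4 bearing: y=sinΔλ·cosφ2=-0.77223165, x=cosφ1·sinφ2-sinφ1·cosφ2·cosΔλ=-0.62778941; θ=atan2(y, x)=-129.1096° <0 so +360° → 230.8904° ≈ 230.9°
Leg 5: φ1=-0.4108714, φ2=-0.5581493, Δφ=-0.1472779, Δλ=2.8361461 rad; a=sin²(Δφ/2)+cosφ1·cosφ2·sin²(Δλ/2)=0.7650560872; c=2·atan2(√a, √(1-a))=2.129529179; dist=6371·c=13567.230 ≈ 13567.2 km; running total=49954.0 km
Leg 5 bearing: y=sinΔλ·cosφ2=0.25508100, x=cosφ1·sinφ2-sinφ1·cosφ2·cosΔλ=-0.80864997; θ=atan2(y, x)=162.4926° ≈ 162.5°
Leg 6: φ1=-0.5581493, φ2=-0.0027140, Δφ=0.5554353, Δλ=-3.3913318 rad; a=sin²(Δφ/2)+cosφ1·cosφ2·sin²(Δλ/2)=0.9102407021; c=2·atan2(√a, √(1-a))=2.533048934; dist=6371·c=16138.055 ≈ 16138.1 km; running total=66092.1 km
Leg 6 bearing: y=sinΔλ·cosφ2=0.24715031, x=cosφ1·sinφ2-sinφ1·cosφ2·cosΔλ=-0.51548714; θ=atan2(y, x)=154.3846° ≈ 154.4°
Leg 7: φ1=-0.0027140, φ2=0.2408188, Δφ=0.2435328, Δλ=3.1225145 rad; a=sin²(Δφ/2)+cosφ1·cosφ2·sin²(Δλ/2)=0.9858049968; c=2·atan2(√a, √(1-a))=2.902739708; dist=6371·c=18493.355 ≈ 18493.4 km; running total=84585.5 km
Leg 7 bearing: y=sinΔλ·cosφ2=0.01852653, x=cosφ1·sinφ2-sinφ1·cosφ2·cosΔλ=0.23586180; θ=atan2(y, x)=4.4913° ≈ 4.5°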